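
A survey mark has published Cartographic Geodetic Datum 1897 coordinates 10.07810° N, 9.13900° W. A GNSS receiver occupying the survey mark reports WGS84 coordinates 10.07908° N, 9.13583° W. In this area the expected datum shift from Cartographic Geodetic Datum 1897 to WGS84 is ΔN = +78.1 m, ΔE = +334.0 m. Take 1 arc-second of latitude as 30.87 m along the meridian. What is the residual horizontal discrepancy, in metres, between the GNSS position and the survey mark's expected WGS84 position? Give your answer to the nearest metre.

33 m

Observed coordinate differences: Δφ = +0.00098°, Δλ = +0.00317°.
Converting to metres (1° lat = 111132 m, cos φ = 0.984570): observed ΔN = 108.9 m, observed ΔE = 346.9 m.
Subtracting the expected shift leaves a residual of 108.9 − (78.1) = 30.8 m north and 346.9 − (334.0) = 12.9 m east.
Residual distance = √(30.8² + 12.9²) = 33.4 m.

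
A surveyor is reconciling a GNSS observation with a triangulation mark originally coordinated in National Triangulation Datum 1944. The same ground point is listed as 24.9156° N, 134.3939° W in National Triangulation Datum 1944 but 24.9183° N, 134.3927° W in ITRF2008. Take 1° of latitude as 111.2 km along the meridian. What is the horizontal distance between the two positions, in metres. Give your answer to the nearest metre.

324 m

Δφ = 24.9183° − 24.9156° = +0.0027°; Δλ = -134.3927° − -134.3939° = +0.0012°.
ΔN = Δφ × 111200 = 300.2 m; ΔE = Δλ × 111200 × cos(24.9156°) = +0.0012 × 111200 × 0.906929 = 121.0 m.
Distance = √(ΔE² + ΔN²) = √(121.0² + 300.2²) = 323.7 m.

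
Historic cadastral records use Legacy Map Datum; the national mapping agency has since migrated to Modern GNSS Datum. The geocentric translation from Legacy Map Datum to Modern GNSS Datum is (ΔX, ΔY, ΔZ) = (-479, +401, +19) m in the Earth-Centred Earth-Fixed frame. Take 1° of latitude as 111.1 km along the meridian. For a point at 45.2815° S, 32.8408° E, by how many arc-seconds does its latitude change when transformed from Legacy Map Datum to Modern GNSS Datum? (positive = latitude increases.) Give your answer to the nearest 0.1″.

Δφ = -3.8″

sin φ = -0.710572, cos φ = 0.703624, sin λ = 0.542307, cos λ = 0.840181.
North component: ΔN = −sin φ cos λ·ΔX − sin φ sin λ·ΔY + cos φ·ΔZ = −(-0.710572)(0.840181)(-479) − (-0.710572)(0.542307)(401) + (0.703624)(19) = -118.07 m.
1° of latitude spans 111100 m, so Δφ = -118.07 / 111100 × 3600 = -3.826″.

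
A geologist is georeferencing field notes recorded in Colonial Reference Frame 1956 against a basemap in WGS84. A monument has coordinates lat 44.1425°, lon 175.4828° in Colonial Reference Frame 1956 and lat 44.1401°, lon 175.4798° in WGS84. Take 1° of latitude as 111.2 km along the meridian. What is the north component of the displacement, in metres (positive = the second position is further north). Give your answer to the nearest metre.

ΔN = -267 m

Δφ = 44.1401° − 44.1425° = -0.0024°; Δλ = 175.4798° − 175.4828° = -0.0030°.
ΔN = Δφ × 111200 = -266.9 m; ΔE = Δλ × 111200 × cos(44.1425°) = -0.0030 × 111200 × 0.717610 = -239.4 m.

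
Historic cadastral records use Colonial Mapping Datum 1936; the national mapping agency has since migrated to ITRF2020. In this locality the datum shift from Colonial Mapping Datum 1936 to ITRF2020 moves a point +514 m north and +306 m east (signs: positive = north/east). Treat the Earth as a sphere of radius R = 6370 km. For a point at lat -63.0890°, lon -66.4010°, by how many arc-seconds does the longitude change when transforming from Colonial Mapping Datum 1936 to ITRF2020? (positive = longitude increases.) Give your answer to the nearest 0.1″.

At latitude -63.0890°, cos φ = 0.452606.
One radian of longitude at latitude φ spans R cos φ, so Δλ = ΔE / (R cos φ) = 306.0 / (6370000 × 0.452606) = 1.0614e-04 rad = 21.892″.

Δλ = 21.9″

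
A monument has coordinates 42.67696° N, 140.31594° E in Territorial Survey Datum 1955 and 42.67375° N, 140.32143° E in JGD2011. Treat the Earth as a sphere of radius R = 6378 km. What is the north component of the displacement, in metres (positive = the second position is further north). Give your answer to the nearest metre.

Δφ = 42.67375° − 42.67696° = -0.00321°; Δλ = 140.32143° − 140.31594° = +0.00549°.
1° along a meridian = πR/180 = 111317 m.
ΔN = Δφ × 111317 = -357.3 m; ΔE = Δλ × 111317 × cos(42.67696°) = +0.00549 × 111317 × 0.735187 = 449.3 m.

ΔN = -357 m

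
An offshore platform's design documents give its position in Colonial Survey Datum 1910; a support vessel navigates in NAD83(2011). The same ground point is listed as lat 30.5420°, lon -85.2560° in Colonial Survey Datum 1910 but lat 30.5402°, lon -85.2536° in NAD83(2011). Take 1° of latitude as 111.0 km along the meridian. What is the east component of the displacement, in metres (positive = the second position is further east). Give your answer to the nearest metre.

Δφ = 30.5402° − 30.5420° = -0.0018°; Δλ = -85.2536° − -85.2560° = +0.0024°.
ΔN = Δφ × 111000 = -199.8 m; ΔE = Δλ × 111000 × cos(30.5420°) = +0.0024 × 111000 × 0.861257 = 229.4 m.

ΔE = 229 m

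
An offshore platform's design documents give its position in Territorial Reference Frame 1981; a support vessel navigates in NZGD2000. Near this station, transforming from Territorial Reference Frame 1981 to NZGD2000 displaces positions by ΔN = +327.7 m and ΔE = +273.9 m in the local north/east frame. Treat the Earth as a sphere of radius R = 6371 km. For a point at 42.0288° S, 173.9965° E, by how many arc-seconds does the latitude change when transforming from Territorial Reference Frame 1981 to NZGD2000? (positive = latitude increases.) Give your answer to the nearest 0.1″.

Δφ = 10.6″

On a sphere of radius R, 1 rad of latitude = R, so Δφ = ΔN / R = 327.7 / 6371000 = 5.1436e-05 rad = 10.609″.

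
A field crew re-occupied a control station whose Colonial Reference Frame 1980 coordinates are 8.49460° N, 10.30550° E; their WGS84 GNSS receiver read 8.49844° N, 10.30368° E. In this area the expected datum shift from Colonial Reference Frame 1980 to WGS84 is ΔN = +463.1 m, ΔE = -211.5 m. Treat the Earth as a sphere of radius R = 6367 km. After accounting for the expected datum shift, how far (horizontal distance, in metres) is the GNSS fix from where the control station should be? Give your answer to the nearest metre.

38 m

Observed coordinate differences: Δφ = +0.00384°, Δλ = -0.00182°.
Converting to metres (1° lat = 111125 m, cos φ = 0.989030): observed ΔN = 426.7 m, observed ΔE = -200.0 m.
Subtracting the expected shift leaves a residual of 426.7 − (463.1) = -36.4 m north and -200.0 − (-211.5) = 11.5 m east.
Residual distance = √((-36.4)² + 11.5²) = 38.1 m.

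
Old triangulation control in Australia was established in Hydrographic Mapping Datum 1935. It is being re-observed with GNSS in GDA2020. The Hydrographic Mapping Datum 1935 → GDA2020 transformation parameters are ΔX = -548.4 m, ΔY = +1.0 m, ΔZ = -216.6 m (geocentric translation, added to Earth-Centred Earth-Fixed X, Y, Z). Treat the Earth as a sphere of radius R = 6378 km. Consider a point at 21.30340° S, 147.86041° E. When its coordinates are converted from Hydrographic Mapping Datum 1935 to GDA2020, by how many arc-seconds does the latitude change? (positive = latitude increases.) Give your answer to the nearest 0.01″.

sin φ = -0.363307, cos φ = 0.931670, sin λ = 0.531984, cos λ = -0.846755.
North component: ΔN = −sin φ cos λ·ΔX − sin φ sin λ·ΔY + cos φ·ΔZ = −(-0.363307)(-0.846755)(-548.4) − (-0.363307)(0.531984)(1.0) + (0.931670)(-216.6) = -32.90 m.
1° of latitude spans πR/180 = 111317 m, so Δφ = -32.90 / 111317 × 3600 = -1.064″.

Δφ = -1.06″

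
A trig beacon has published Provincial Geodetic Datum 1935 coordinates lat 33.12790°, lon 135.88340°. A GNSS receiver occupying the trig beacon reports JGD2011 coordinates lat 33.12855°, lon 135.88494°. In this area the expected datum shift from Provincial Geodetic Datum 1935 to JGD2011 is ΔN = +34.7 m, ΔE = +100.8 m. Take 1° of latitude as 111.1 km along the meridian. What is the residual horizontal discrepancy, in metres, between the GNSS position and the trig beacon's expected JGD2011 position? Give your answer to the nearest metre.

Observed coordinate differences: Δφ = +0.00065°, Δλ = +0.00154°.
Converting to metres (1° lat = 111100 m, cos φ = 0.837453): observed ΔN = 72.2 m, observed ΔE = 143.3 m.
Subtracting the expected shift leaves a residual of 72.2 − (34.7) = 37.5 m north and 143.3 − (100.8) = 42.5 m east.
Residual distance = √(37.5² + 42.5²) = 56.7 m.

57 m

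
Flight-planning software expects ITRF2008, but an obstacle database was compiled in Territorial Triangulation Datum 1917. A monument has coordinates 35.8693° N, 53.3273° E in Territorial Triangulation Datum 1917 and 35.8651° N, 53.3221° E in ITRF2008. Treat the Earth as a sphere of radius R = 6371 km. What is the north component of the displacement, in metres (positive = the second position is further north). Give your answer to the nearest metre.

Δφ = 35.8651° − 35.8693° = -0.0042°; Δλ = 53.3221° − 53.3273° = -0.0052°.
1° along a meridian = πR/180 = 111195 m.
ΔN = Δφ × 111195 = -467.0 m; ΔE = Δλ × 111195 × cos(35.8693°) = -0.0052 × 111195 × 0.810356 = -468.6 m.

ΔN = -467 m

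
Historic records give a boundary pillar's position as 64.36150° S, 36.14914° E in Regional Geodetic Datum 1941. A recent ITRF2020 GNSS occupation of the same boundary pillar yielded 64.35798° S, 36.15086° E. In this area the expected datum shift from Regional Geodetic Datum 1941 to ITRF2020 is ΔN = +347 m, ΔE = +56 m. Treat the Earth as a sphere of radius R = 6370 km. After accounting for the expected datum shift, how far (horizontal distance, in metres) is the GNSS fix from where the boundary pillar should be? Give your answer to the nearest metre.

Observed coordinate differences: Δφ = +0.00352°, Δλ = +0.00172°.
Converting to metres (1° lat = 111177 m, cos φ = 0.432692): observed ΔN = 391.3 m, observed ΔE = 82.7 m.
Subtracting the expected shift leaves a residual of 391.3 − (347) = 44.3 m north and 82.7 − (56) = 26.7 m east.
Residual distance = √(44.3² + 26.7²) = 51.8 m.

52 m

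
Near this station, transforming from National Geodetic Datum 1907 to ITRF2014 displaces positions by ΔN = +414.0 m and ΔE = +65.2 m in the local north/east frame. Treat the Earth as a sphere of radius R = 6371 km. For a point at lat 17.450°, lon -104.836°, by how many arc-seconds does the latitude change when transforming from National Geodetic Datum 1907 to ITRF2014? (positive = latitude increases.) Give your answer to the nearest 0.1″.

Δφ = 13.4″

On a sphere of radius R, 1 rad of latitude = R, so Δφ = ΔN / R = 414.0 / 6371000 = 6.4982e-05 rad = 13.403″.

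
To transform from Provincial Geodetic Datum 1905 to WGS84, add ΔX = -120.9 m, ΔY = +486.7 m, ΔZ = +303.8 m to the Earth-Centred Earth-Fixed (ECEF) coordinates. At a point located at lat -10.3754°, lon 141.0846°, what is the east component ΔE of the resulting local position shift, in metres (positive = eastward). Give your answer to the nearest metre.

The local east axis at (φ, λ) is (−sin λ, cos λ, 0), so ΔE = −sin(141.0846°)·(-120.9) + cos(141.0846°)·486.7 = -302.74 m.

ΔE = -303 m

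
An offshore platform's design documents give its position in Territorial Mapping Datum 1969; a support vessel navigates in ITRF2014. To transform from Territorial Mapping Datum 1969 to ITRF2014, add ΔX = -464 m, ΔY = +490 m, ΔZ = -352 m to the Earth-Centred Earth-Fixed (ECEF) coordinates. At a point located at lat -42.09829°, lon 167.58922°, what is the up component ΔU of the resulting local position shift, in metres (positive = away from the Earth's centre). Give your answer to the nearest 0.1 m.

At φ = -42.09829°, λ = 167.58922°: sin φ = -0.670404, cos φ = 0.741996, sin λ = 0.214919, cos λ = -0.976632.
ΔU = cos φ cos λ·ΔX + cos φ sin λ·ΔY + sin φ·ΔZ = (0.741996)(-0.976632)(-464) + (0.741996)(0.214919)(490) + (-0.670404)(-352) = 650.36 m.

ΔU = 650.4 m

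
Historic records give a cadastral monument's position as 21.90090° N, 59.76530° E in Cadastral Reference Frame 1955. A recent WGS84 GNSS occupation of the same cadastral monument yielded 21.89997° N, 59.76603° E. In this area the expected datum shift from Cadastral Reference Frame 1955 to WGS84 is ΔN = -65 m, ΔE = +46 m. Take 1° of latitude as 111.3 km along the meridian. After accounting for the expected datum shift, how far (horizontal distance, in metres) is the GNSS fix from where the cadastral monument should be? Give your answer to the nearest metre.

48 m

Observed coordinate differences: Δφ = -0.00093°, Δλ = +0.00073°.
Converting to metres (1° lat = 111300 m, cos φ = 0.927830): observed ΔN = -103.5 m, observed ΔE = 75.4 m.
Subtracting the expected shift leaves a residual of -103.5 − (-65) = -38.5 m north and 75.4 − (46) = 29.4 m east.
Residual distance = √((-38.5)² + 29.4²) = 48.4 m.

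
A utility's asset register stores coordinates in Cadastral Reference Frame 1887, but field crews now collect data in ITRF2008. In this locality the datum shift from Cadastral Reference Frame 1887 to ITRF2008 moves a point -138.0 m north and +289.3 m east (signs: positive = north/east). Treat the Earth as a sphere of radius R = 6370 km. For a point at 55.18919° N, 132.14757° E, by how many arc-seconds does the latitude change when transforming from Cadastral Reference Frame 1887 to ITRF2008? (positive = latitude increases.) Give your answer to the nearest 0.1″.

Δφ = -4.5″

On a sphere of radius R, 1 rad of latitude = R, so Δφ = ΔN / R = -138.0 / 6370000 = -2.1664e-05 rad = -4.469″.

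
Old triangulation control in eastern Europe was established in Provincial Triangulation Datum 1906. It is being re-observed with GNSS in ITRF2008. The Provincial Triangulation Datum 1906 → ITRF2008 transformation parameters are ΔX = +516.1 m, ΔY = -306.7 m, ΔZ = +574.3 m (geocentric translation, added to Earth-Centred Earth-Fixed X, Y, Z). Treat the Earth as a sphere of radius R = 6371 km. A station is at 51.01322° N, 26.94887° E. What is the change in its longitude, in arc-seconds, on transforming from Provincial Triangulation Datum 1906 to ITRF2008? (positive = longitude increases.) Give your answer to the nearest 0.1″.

sin φ = 0.777291, cos φ = 0.629141, sin λ = 0.453195, cos λ = 0.891411.
East component: ΔE = −sin λ·ΔX + cos λ·ΔY = −(0.453195)(516.1) + (0.891411)(-306.7) = -507.29 m.
1° of latitude spans πR/180 = 111195 m; at latitude φ, 1° of longitude spans that × cos φ = 69957.3 m, so Δλ = -507.29 / 69957.3 × 3600 = -26.105″.

Δλ = -26.1″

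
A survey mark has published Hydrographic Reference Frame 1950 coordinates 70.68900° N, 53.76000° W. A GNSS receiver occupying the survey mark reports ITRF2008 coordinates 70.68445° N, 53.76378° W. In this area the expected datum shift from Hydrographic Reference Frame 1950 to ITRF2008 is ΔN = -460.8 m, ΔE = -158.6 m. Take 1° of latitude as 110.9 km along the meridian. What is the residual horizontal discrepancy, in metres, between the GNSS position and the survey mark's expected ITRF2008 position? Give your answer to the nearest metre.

Observed coordinate differences: Δφ = -0.00455°, Δλ = -0.00378°.
Converting to metres (1° lat = 110900 m, cos φ = 0.330696): observed ΔN = -504.6 m, observed ΔE = -138.6 m.
Subtracting the expected shift leaves a residual of -504.6 − (-460.8) = -43.8 m north and -138.6 − (-158.6) = 20.0 m east.
Residual distance = √((-43.8)² + 20.0²) = 48.1 m.

48 m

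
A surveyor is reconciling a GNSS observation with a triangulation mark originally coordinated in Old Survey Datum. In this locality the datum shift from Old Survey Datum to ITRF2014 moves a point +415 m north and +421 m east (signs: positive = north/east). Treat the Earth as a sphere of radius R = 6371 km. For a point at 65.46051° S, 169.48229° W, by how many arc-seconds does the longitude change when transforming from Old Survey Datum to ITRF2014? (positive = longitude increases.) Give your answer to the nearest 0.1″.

Δλ = 32.8″

At latitude -65.46051°, cos φ = 0.415320.
One radian of longitude at latitude φ spans R cos φ, so Δλ = ΔE / (R cos φ) = 421.0 / (6371000 × 0.415320) = 1.5911e-04 rad = 32.818″.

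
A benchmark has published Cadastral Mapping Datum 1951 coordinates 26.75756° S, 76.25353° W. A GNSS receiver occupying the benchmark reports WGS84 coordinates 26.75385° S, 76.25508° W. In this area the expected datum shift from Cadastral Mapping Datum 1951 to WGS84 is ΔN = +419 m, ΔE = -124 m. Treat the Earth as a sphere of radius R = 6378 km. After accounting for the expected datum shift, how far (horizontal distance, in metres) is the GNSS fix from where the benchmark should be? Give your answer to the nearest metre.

Observed coordinate differences: Δφ = +0.00371°, Δλ = -0.00155°.
Converting to metres (1° lat = 111317 m, cos φ = 0.892920): observed ΔN = 413.0 m, observed ΔE = -154.1 m.
Subtracting the expected shift leaves a residual of 413.0 − (419) = -6.0 m north and -154.1 − (-124) = -30.1 m east.
Residual distance = √((-6.0)² + (-30.1)²) = 30.7 m.

31 m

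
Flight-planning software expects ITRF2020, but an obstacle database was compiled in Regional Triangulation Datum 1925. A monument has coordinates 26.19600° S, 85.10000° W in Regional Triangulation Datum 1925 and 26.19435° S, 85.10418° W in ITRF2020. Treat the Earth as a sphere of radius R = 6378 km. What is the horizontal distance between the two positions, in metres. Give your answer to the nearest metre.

456 m

Δφ = -26.19435° − -26.19600° = +0.00165°; Δλ = -85.10418° − -85.10000° = -0.00418°.
1° along a meridian = πR/180 = 111317 m.
ΔN = Δφ × 111317 = 183.7 m; ΔE = Δλ × 111317 × cos(-26.19600°) = -0.00418 × 111317 × 0.897289 = -417.5 m.
Distance = √(ΔE² + ΔN²) = √((-417.5)² + 183.7²) = 456.1 m.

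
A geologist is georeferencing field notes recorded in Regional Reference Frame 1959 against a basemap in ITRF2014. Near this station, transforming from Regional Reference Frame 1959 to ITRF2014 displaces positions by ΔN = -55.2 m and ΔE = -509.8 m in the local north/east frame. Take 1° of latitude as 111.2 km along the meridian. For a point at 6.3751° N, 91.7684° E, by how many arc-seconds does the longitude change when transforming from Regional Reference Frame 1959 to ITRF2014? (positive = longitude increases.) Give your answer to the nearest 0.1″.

At latitude 6.3751°, cos φ = 0.993816.
1° of longitude at this latitude = 111.2 × cos φ = 110.51 km, so Δλ = -509.8 / 110512.4 = -0.0046131° = -16.607″.

Δλ = -16.6″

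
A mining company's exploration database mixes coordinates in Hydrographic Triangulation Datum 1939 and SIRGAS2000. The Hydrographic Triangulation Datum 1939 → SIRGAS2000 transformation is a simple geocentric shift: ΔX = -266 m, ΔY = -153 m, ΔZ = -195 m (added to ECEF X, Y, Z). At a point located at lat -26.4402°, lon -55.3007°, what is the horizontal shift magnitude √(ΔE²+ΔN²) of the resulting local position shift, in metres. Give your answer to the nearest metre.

At φ = -26.4402°, λ = -55.3007°: sin φ = -0.445264, cos φ = 0.895400, sin λ = -0.822151, cos λ = 0.569269.
ΔE = −sin λ·ΔX + cos λ·ΔY = −(-0.822151)·(-266) + (0.569269)·(-153) = -305.79 m.
ΔN = −sin φ cos λ·ΔX − sin φ sin λ·ΔY + cos φ·ΔZ = −(-0.445264)(0.569269)(-266) − (-0.445264)(-0.822151)(-153) + (0.895400)(-195) = -186.02 m.
Horizontal magnitude = √(ΔE² + ΔN²) = √((-305.79)² + (-186.02)²) = 357.93 m.

358 m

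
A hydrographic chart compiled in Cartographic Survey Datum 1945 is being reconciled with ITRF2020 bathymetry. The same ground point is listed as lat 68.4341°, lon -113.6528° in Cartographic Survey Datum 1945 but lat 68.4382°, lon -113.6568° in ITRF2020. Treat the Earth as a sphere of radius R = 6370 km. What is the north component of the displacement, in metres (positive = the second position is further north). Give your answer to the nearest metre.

ΔN = 456 m

Δφ = 68.4382° − 68.4341° = +0.0041°; Δλ = -113.6568° − -113.6528° = -0.0040°.
1° along a meridian = πR/180 = 111177 m.
ΔN = Δφ × 111177 = 455.8 m; ΔE = Δλ × 111177 × cos(68.4341°) = -0.0040 × 111177 × 0.367571 = -163.5 m.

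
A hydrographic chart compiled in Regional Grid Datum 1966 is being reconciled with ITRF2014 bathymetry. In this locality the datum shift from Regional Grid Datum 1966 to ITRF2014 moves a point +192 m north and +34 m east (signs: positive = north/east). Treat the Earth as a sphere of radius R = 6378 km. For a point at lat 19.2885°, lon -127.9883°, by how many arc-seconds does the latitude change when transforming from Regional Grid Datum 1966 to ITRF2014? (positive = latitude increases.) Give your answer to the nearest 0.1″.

Δφ = 6.2″

On a sphere of radius R, 1 rad of latitude = R, so Δφ = ΔN / R = 192.0 / 6378000 = 3.0103e-05 rad = 6.209″.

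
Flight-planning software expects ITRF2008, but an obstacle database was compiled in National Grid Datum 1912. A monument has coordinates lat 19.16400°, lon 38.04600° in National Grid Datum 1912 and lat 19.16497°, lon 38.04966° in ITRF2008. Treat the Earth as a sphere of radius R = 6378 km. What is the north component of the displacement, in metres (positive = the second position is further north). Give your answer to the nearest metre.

ΔN = 108 m

Δφ = 19.16497° − 19.16400° = +0.00097°; Δλ = 38.04966° − 38.04600° = +0.00366°.
1° along a meridian = πR/180 = 111317 m.
ΔN = Δφ × 111317 = 108.0 m; ΔE = Δλ × 111317 × cos(19.16400°) = +0.00366 × 111317 × 0.944583 = 384.8 m.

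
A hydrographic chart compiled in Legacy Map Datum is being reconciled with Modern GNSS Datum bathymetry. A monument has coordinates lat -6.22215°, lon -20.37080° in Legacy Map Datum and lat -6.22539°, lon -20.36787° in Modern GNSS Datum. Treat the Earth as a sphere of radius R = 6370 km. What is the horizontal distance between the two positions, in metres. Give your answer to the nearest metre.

484 m

Δφ = -6.22539° − -6.22215° = -0.00324°; Δλ = -20.36787° − -20.37080° = +0.00293°.
1° along a meridian = πR/180 = 111177 m.
ΔN = Δφ × 111177 = -360.2 m; ΔE = Δλ × 111177 × cos(-6.22215°) = +0.00293 × 111177 × 0.994109 = 323.8 m.
Distance = √(ΔE² + ΔN²) = √(323.8² + (-360.2)²) = 484.4 m.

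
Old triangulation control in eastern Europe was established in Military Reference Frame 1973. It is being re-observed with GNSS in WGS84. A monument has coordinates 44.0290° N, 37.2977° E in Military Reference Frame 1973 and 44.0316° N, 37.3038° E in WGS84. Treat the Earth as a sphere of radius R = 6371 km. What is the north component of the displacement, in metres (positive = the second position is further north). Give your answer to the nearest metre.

ΔN = 289 m

Δφ = 44.0316° − 44.0290° = +0.0026°; Δλ = 37.3038° − 37.2977° = +0.0061°.
1° along a meridian = πR/180 = 111195 m.
ΔN = Δφ × 111195 = 289.1 m; ΔE = Δλ × 111195 × cos(44.0290°) = +0.0061 × 111195 × 0.718988 = 487.7 m.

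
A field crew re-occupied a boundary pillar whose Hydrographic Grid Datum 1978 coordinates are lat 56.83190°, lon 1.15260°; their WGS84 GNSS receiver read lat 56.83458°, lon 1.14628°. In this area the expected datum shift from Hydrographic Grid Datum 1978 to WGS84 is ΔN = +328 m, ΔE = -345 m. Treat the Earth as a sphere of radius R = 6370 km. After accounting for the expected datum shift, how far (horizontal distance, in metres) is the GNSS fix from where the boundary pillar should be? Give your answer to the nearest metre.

Observed coordinate differences: Δφ = +0.00268°, Δλ = -0.00632°.
Converting to metres (1° lat = 111177 m, cos φ = 0.547097): observed ΔN = 298.0 m, observed ΔE = -384.4 m.
Subtracting the expected shift leaves a residual of 298.0 − (328) = -30.0 m north and -384.4 − (-345) = -39.4 m east.
Residual distance = √((-30.0)² + (-39.4)²) = 49.6 m.

50 m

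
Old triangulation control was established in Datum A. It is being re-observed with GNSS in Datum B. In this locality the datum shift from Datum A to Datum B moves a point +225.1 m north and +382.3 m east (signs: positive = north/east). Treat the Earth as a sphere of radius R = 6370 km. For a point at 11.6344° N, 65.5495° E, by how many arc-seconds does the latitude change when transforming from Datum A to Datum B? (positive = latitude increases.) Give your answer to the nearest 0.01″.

Δφ = 7.29″

On a sphere of radius R, 1 rad of latitude = R, so Δφ = ΔN / R = 225.1 / 6370000 = 3.5338e-05 rad = 7.289″.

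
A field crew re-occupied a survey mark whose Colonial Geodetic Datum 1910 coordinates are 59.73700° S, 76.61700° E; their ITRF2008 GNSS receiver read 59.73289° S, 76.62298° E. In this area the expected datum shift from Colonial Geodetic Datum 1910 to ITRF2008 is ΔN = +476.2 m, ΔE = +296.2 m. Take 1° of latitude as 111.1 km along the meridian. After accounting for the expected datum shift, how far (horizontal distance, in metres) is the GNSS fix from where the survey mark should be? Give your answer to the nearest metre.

43 m

Observed coordinate differences: Δφ = +0.00411°, Δλ = +0.00598°.
Converting to metres (1° lat = 111100 m, cos φ = 0.503970): observed ΔN = 456.6 m, observed ΔE = 334.8 m.
Subtracting the expected shift leaves a residual of 456.6 − (476.2) = -19.6 m north and 334.8 − (296.2) = 38.6 m east.
Residual distance = √((-19.6)² + 38.6²) = 43.3 m.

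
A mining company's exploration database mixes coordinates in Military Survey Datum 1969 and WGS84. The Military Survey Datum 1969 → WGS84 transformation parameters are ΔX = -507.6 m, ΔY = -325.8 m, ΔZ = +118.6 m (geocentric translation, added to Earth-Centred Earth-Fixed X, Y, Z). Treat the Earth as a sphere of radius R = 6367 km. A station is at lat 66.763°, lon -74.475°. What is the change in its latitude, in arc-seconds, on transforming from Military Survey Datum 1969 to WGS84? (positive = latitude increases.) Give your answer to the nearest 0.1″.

Δφ = -3.8″

sin φ = 0.918881, cos φ = 0.394535, sin λ = -0.963514, cos λ = 0.267659.
North component: ΔN = −sin φ cos λ·ΔX − sin φ sin λ·ΔY + cos φ·ΔZ = −(0.918881)(0.267659)(-507.6) − (0.918881)(-0.963514)(-325.8) + (0.394535)(118.6) = -116.81 m.
1° of latitude spans πR/180 = 111125 m, so Δφ = -116.81 / 111125 × 3600 = -3.784″.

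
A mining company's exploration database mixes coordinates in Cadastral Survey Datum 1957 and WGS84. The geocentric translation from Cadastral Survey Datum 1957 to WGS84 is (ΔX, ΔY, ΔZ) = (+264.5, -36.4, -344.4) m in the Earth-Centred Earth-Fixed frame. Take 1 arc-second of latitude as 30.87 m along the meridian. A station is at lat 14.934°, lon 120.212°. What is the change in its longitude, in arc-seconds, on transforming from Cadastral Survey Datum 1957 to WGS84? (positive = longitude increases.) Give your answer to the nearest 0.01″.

Δλ = -7.05″

sin φ = 0.257706, cos φ = 0.966223, sin λ = 0.864169, cos λ = -0.503201.
East component: ΔE = −sin λ·ΔX + cos λ·ΔY = −(0.864169)(264.5) + (-0.503201)(-36.4) = -210.26 m.
1° of latitude spans 3600 × 30.87 = 111132 m; at latitude φ, 1° of longitude spans that × cos φ = 107378.3 m, so Δλ = -210.26 / 107378.3 × 3600 = -7.049″.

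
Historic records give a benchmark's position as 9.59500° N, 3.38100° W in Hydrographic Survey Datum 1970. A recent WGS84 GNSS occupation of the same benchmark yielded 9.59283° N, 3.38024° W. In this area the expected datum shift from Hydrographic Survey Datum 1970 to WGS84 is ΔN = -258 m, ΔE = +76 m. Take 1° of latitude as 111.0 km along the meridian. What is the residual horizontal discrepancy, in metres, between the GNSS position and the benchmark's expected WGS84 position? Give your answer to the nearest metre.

19 m

Observed coordinate differences: Δφ = -0.00217°, Δλ = +0.00076°.
Converting to metres (1° lat = 111000 m, cos φ = 0.986011): observed ΔN = -240.9 m, observed ΔE = 83.2 m.
Subtracting the expected shift leaves a residual of -240.9 − (-258) = 17.1 m north and 83.2 − (76) = 7.2 m east.
Residual distance = √(17.1² + 7.2²) = 18.6 m.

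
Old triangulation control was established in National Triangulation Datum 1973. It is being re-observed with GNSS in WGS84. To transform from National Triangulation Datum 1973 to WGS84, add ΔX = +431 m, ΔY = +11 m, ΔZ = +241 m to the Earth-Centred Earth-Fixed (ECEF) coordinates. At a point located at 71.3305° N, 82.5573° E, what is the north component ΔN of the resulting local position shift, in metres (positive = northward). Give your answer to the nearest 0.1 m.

ΔN = 13.9 m

The local north axis is (−sin φ cos λ, −sin φ sin λ, cos φ), giving ΔN = -52.892 − 10.333 + 77.146 = 13.92 m.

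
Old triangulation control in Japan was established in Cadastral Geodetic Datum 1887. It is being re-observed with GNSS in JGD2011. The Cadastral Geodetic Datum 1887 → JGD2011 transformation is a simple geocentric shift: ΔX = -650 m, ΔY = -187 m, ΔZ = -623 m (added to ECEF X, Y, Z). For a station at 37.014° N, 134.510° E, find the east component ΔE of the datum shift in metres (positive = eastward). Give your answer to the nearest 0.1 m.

ΔE = 594.6 m

At φ = 37.014°, λ = 134.510°: sin φ = 0.602010, cos φ = 0.798488, sin λ = 0.713128, cos λ = -0.701034.
ΔE = −sin λ·ΔX + cos λ·ΔY = −(0.713128)·(-650) + (-0.701034)·(-187) = 594.63 m.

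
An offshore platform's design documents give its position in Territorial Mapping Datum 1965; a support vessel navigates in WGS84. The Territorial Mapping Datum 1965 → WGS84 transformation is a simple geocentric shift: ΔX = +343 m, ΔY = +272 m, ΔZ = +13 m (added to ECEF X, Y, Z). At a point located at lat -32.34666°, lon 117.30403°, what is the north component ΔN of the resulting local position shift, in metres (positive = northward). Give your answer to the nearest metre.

The local north axis is (−sin φ cos λ, −sin φ sin λ, cos φ), giving ΔN = -84.182 + 129.317 + 10.983 = 56.12 m.

ΔN = 56 m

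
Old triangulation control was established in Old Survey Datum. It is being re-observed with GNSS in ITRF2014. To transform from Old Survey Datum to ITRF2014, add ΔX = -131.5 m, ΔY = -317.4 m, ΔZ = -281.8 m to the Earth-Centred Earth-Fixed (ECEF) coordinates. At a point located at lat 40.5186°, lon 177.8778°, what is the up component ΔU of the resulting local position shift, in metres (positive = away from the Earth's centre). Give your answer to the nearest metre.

ΔU = -92 m

At φ = 40.5186°, λ = 177.8778°: sin φ = 0.649695, cos φ = 0.760195, sin λ = 0.037031, cos λ = -0.999314.
ΔU = cos φ cos λ·ΔX + cos φ sin λ·ΔY + sin φ·ΔZ = (0.760195)(-0.999314)(-131.5) + (0.760195)(0.037031)(-317.4) + (0.649695)(-281.8) = -92.12 m.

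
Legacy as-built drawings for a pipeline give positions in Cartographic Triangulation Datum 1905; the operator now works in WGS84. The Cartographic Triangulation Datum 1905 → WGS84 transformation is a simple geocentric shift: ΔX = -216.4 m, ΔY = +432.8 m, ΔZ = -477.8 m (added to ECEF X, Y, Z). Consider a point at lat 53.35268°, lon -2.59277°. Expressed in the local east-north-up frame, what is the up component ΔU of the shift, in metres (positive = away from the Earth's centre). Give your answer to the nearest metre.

ΔU = -524 m

At φ = 53.35268°, λ = -2.59277°: sin φ = 0.802325, cos φ = 0.596888, sin λ = -0.045237, cos λ = 0.998976.
ΔU = cos φ cos λ·ΔX + cos φ sin λ·ΔY + sin φ·ΔZ = (0.596888)(0.998976)(-216.4) + (0.596888)(-0.045237)(432.8) + (0.802325)(-477.8) = -524.07 m.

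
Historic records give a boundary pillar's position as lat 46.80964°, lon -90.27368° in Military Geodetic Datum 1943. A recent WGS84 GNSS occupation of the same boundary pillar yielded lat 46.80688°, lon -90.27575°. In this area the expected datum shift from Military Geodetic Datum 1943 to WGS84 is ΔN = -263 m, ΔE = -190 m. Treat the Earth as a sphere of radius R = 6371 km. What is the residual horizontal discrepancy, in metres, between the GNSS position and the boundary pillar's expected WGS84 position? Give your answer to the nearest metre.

55 m

Observed coordinate differences: Δφ = -0.00276°, Δλ = -0.00207°.
Converting to metres (1° lat = 111195 m, cos φ = 0.684424): observed ΔN = -306.9 m, observed ΔE = -157.5 m.
Subtracting the expected shift leaves a residual of -306.9 − (-263) = -43.9 m north and -157.5 − (-190) = 32.5 m east.
Residual distance = √((-43.9)² + 32.5²) = 54.6 m.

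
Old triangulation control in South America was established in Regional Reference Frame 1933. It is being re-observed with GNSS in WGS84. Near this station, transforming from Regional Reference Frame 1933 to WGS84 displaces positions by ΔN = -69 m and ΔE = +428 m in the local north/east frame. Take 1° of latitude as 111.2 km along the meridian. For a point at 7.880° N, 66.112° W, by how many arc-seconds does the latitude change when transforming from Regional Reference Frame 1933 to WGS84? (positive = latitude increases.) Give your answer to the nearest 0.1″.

Δφ = -2.2″

1° of latitude = 111.2 km, so Δφ = -69.0 / 111200 = -0.0006205° = -2.234″.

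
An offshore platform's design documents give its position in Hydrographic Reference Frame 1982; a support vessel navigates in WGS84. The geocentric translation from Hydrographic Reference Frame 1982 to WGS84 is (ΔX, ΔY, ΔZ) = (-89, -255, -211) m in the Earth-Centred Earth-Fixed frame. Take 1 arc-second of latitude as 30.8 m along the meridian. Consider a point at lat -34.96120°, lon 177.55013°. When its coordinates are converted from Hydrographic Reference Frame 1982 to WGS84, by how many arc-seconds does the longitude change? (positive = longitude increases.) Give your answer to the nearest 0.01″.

sin φ = -0.573022, cos φ = 0.819540, sin λ = 0.042745, cos λ = -0.999086.
East component: ΔE = −sin λ·ΔX + cos λ·ΔY = −(0.042745)(-89) + (-0.999086)(-255) = 258.57 m.
1° of latitude spans 3600 × 30.80 = 110880 m; at latitude φ, 1° of longitude spans that × cos φ = 90870.6 m, so Δλ = 258.57 / 90870.6 × 3600 = 10.244″.

Δλ = 10.24″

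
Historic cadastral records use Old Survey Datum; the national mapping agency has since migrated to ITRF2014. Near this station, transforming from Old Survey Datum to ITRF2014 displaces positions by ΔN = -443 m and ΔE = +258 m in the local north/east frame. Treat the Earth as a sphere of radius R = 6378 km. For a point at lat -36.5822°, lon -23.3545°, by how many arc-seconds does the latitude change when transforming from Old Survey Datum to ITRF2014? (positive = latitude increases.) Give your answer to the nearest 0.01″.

Δφ = -14.33″

On a sphere of radius R, 1 rad of latitude = R, so Δφ = ΔN / R = -443.0 / 6378000 = -6.9458e-05 rad = -14.327″.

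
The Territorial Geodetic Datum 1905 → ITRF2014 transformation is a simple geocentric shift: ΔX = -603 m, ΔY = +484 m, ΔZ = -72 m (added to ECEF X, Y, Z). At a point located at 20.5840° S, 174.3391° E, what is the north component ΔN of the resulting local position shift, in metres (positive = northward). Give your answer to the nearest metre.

At φ = -20.5840°, λ = 174.3391°: sin φ = -0.351580, cos φ = 0.936158, sin λ = 0.098641, cos λ = -0.995123.
ΔN = −sin φ cos λ·ΔX − sin φ sin λ·ΔY + cos φ·ΔZ = −(-0.351580)(-0.995123)(-603) − (-0.351580)(0.098641)(484) + (0.936158)(-72) = 160.35 m.

ΔN = 160 m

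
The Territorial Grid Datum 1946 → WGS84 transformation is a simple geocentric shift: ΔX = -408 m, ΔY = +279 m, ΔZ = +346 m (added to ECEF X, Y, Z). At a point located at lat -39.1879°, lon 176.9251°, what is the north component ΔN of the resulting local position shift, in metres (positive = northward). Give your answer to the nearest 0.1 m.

The local north axis is (−sin φ cos λ, −sin φ sin λ, cos φ), giving ΔN = 257.430 + 9.456 + 268.177 = 535.06 m.

ΔN = 535.1 m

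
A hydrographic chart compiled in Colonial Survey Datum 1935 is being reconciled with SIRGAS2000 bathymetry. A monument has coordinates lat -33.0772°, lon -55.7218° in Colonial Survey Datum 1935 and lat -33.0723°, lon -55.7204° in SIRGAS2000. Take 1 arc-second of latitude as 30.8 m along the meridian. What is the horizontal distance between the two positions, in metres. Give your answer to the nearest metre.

Δφ = -33.0723° − -33.0772° = +0.0049°; Δλ = -55.7204° − -55.7218° = +0.0014°.
1° of latitude = 3600 × 30.80 = 110880 m.
ΔN = Δφ × 110880 = 543.3 m; ΔE = Δλ × 110880 × cos(-33.0772°) = +0.0014 × 110880 × 0.837936 = 130.1 m.
Distance = √(ΔE² + ΔN²) = √(130.1² + 543.3²) = 558.7 m.

559 m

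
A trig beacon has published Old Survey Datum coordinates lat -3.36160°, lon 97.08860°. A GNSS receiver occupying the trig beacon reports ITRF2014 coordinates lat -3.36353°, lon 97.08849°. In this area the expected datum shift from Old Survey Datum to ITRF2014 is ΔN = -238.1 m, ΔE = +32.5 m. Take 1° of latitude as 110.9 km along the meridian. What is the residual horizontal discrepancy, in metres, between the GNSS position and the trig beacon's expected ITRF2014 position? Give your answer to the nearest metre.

51 m

Observed coordinate differences: Δφ = -0.00193°, Δλ = -0.00011°.
Converting to metres (1° lat = 110900 m, cos φ = 0.998279): observed ΔN = -214.0 m, observed ΔE = -12.2 m.
Subtracting the expected shift leaves a residual of -214.0 − (-238.1) = 24.1 m north and -12.2 − (32.5) = -44.7 m east.
Residual distance = √(24.1² + (-44.7)²) = 50.7 m.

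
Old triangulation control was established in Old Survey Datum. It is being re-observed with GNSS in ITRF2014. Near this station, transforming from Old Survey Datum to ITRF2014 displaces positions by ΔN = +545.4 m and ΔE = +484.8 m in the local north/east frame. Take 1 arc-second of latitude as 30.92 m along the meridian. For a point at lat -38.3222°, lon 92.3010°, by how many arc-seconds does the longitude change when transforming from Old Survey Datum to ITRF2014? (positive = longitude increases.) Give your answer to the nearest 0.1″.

At latitude -38.3222°, cos φ = 0.784536.
1″ of longitude at this latitude = 30.92 × cos φ = 24.2579 m, so Δλ = 484.8 / 24.2579 = 19.985″.

Δλ = 20.0″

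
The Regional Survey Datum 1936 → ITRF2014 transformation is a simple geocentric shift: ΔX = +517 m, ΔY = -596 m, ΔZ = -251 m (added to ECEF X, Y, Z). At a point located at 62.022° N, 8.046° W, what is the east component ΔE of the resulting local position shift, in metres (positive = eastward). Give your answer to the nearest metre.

ΔE = -518 m

The local east axis at (φ, λ) is (−sin λ, cos λ, 0), so ΔE = −sin(-8.046°)·517 + cos(-8.046°)·(-596) = -517.77 m.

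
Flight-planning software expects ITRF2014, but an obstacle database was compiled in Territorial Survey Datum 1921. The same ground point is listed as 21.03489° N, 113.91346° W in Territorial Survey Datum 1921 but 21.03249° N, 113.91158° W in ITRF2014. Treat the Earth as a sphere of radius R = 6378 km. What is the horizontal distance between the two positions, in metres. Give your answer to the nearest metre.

Δφ = 21.03249° − 21.03489° = -0.00240°; Δλ = -113.91158° − -113.91346° = +0.00188°.
1° along a meridian = πR/180 = 111317 m.
ΔN = Δφ × 111317 = -267.2 m; ΔE = Δλ × 111317 × cos(21.03489°) = +0.00188 × 111317 × 0.933362 = 195.3 m.
Distance = √(ΔE² + ΔN²) = √(195.3² + (-267.2)²) = 331.0 m.

331 m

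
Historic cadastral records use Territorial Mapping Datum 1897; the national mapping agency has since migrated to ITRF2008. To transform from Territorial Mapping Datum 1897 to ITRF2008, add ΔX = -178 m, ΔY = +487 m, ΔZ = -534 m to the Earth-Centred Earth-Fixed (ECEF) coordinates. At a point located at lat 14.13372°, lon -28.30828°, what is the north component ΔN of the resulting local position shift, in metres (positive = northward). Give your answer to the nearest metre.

The local north axis is (−sin φ cos λ, −sin φ sin λ, cos φ), giving ΔN = 38.267 + 56.393 − 517.835 = -423.18 m.

ΔN = -423 m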